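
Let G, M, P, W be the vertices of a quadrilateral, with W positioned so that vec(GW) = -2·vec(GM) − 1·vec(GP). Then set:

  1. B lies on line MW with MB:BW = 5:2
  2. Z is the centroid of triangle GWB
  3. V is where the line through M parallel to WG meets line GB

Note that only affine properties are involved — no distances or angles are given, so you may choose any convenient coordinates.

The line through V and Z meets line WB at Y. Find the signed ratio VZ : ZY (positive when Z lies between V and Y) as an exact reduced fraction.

Assign G = (0, 0), M = (1, 0), P = (0, 1), W = (-2, -1) — the answer is frame-independent, so this choice is without loss of generality.
1. B lies on line MW with MB:BW = 5:2 ⇒ B = (-8/7, -5/7)
2. Z is the centroid of triangle GWB ⇒ Z = (-22/21, -4/7)
3. V is where the line through M parallel to WG meets line GB ⇒ V = (-4, -5/2)
line VZ meets WB at Y = (-166/119, -95/119)
Z = V + t·(Y−V) with t = 17/15, so VZ:ZY = 17/15:-2/15

VZ:ZY = -17/2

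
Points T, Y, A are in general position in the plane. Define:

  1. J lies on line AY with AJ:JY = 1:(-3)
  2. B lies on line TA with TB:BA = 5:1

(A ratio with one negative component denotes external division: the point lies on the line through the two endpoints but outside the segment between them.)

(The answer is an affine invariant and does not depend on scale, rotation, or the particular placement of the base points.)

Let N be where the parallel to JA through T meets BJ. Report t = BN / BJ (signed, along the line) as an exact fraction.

Choose coordinates T = (0, 0), Y = (1, 0), A = (0, 1).
1. J lies on line AY with AJ:JY = 1:(-3) ⇒ J = (-1/2, 3/2)
2. B lies on line TA with TB:BA = 5:1 ⇒ B = (0, 5/6)
through T parallel to JA: direction (1/2, -1/2); meets BJ at N = (5/2, -5/2)
N = B + t·(J−B) with t = -5

t = -5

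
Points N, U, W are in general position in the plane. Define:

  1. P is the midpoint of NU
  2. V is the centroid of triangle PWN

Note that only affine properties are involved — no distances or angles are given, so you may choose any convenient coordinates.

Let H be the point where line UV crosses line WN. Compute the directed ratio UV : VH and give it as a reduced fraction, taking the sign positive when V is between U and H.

Choose coordinates N = (0, 0), U = (1, 0), W = (0, 1).
1. P is the midpoint of NU ⇒ P = (1/2, 0)
2. V is the centroid of triangle PWN ⇒ V = (1/6, 1/3)
line UV meets WN at H = (0, 2/5)
V = U + t·(H−U) with t = 5/6, so UV:VH = 5/6:1/6

UV:VH = 5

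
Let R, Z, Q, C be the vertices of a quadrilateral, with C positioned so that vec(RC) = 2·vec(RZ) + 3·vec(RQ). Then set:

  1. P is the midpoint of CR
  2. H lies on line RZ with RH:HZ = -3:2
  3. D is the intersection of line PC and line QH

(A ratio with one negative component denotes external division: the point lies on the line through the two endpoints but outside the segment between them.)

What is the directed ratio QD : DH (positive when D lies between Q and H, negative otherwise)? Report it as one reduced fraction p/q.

QD:DH = 2/9

Set R = (0, 0), Z = (1, 0), Q = (0, 1), C = (2, 3); any affine frame gives the same invariant.
1. P is the midpoint of CR ⇒ P = (1, 3/2)
2. H lies on line RZ with RH:HZ = -3:2 ⇒ H = (3, 0)
3. D is the intersection of line PC and line QH ⇒ D = (6/11, 9/11)
D = Q + t·(H−Q) with t = 2/11, so QD:DH = t:(1−t) = 2/11:9/11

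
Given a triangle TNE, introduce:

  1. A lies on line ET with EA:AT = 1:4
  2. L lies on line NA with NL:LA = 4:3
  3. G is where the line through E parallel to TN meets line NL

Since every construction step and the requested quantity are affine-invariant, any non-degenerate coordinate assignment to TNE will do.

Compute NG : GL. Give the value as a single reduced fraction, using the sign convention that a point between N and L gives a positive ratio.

Work in coordinates with T = (0, 0), N = (1, 0), E = (0, 1).
1. A lies on line ET with EA:AT = 1:4 ⇒ A = (0, 4/5)
2. L lies on line NA with NL:LA = 4:3 ⇒ L = (3/7, 16/35)
3. G is where the line through E parallel to TN meets line NL ⇒ G = (-1/4, 1)
G = N + t·(L−N) with t = 35/16, so NG:GL = t:(1−t) = 35/16:-19/16

NG:GL = -35/19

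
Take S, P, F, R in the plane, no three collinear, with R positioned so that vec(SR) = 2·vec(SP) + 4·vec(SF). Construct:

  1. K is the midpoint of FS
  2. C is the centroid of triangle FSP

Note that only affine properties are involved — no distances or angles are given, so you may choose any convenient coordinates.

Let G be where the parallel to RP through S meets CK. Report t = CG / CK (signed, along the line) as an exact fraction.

t = 2/3

Set S = (0, 0), P = (1, 0), F = (0, 1), R = (2, 4); any affine frame gives the same invariant.
1. K is the midpoint of FS ⇒ K = (0, 1/2)
2. C is the centroid of triangle FSP ⇒ C = (1/3, 1/3)
through S parallel to RP: direction (-1, -4); meets CK at G = (1/9, 4/9)
G = C + t·(K−C) with t = 2/3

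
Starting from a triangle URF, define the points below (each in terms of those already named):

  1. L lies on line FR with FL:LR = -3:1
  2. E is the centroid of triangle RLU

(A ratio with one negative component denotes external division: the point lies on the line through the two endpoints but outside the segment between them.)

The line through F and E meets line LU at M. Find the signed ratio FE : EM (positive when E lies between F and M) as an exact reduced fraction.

Work in coordinates with U = (0, 0), R = (1, 0), F = (0, 1).
1. L lies on line FR with FL:LR = -3:1 ⇒ L = (3/2, -1/2)
2. E is the centroid of triangle RLU ⇒ E = (5/6, -1/6)
line FE meets LU at M = (15/16, -5/16)
E = F + t·(M−F) with t = 8/9, so FE:EM = 8/9:1/9

FE:EM = 8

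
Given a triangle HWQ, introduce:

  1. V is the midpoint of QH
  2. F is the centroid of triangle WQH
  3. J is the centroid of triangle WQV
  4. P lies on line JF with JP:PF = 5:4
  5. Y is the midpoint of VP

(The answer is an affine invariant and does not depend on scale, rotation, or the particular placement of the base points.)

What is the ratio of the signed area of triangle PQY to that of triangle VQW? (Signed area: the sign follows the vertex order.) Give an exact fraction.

Assign H = (0, 0), W = (1, 0), Q = (0, 1) — the answer is frame-independent, so this choice is without loss of generality.
1. V is the midpoint of QH ⇒ V = (0, 1/2)
2. F is the centroid of triangle WQH ⇒ F = (1/3, 1/3)
3. J is the centroid of triangle WQV ⇒ J = (1/3, 1/2)
4. P lies on line JF with JP:PF = 5:4 ⇒ P = (1/3, 11/27)
5. Y is the midpoint of VP ⇒ Y = (1/6, 49/108)
2·[PQY] = 1/12, 2·[VQW] = -1/2
[PQY]:[VQW] = 1/12:-1/2 = -1/6

[PQY]:[VQW] = -1/6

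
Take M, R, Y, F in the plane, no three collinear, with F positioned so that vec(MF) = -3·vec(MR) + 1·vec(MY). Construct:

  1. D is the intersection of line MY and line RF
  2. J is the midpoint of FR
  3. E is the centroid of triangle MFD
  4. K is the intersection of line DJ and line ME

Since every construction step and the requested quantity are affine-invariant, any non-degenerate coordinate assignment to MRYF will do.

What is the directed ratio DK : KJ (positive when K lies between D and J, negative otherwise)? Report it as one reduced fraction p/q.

DK:KJ = -3

Work in coordinates with M = (0, 0), R = (1, 0), Y = (0, 1), F = (-3, 1).
1. D is the intersection of line MY and line RF ⇒ D = (0, 1/4)
2. J is the midpoint of FR ⇒ J = (-1, 1/2)
3. E is the centroid of triangle MFD ⇒ E = (-1, 5/12)
4. K is the intersection of line DJ and line ME ⇒ K = (-3/2, 5/8)
K = D + t·(J−D) with t = 3/2, so DK:KJ = t:(1−t) = 3/2:-1/2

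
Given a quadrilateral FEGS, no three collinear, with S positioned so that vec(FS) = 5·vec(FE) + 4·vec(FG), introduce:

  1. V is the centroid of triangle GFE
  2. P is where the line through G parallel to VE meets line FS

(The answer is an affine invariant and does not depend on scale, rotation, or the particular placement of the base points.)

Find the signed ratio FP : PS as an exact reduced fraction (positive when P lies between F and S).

FP:PS = 2/11

Set F = (0, 0), E = (1, 0), G = (0, 1), S = (5, 4); any affine frame gives the same invariant.
1. V is the centroid of triangle GFE ⇒ V = (1/3, 1/3)
2. P is where the line through G parallel to VE meets line FS ⇒ P = (10/13, 8/13)
P = F + t·(S−F) with t = 2/13, so FP:PS = t:(1−t) = 2/13:11/13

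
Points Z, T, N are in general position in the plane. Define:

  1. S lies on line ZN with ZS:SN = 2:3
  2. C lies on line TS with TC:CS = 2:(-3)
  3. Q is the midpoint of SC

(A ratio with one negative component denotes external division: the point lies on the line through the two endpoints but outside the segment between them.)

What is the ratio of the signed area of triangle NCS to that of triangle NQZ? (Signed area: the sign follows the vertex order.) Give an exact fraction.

Set Z = (0, 0), T = (1, 0), N = (0, 1); any affine frame gives the same invariant.
1. S lies on line ZN with ZS:SN = 2:3 ⇒ S = (0, 2/5)
2. C lies on line TS with TC:CS = 2:(-3) ⇒ C = (3, -4/5)
3. Q is the midpoint of SC ⇒ Q = (3/2, -1/5)
2·[NCS] = -9/5, 2·[NQZ] = -3/2
[NCS]:[NQZ] = -9/5:-3/2 = 6/5

[NCS]:[NQZ] = 6/5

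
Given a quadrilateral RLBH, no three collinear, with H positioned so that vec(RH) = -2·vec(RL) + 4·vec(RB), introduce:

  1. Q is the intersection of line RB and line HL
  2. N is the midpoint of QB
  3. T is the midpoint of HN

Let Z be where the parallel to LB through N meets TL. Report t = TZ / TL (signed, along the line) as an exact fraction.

t = 5/7

Work in coordinates with R = (0, 0), L = (1, 0), B = (0, 1), H = (-2, 4).
1. Q is the intersection of line RB and line HL ⇒ Q = (0, 4/3)
2. N is the midpoint of QB ⇒ N = (0, 7/6)
3. T is the midpoint of HN ⇒ T = (-1, 31/12)
through N parallel to LB: direction (-1, 1); meets TL at Z = (3/7, 31/42)
Z = T + t·(L−T) with t = 5/7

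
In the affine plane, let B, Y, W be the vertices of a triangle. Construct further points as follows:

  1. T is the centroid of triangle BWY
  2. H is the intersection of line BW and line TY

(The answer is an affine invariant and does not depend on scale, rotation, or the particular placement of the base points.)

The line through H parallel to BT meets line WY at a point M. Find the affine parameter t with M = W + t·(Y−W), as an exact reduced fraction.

Choose coordinates B = (0, 0), Y = (1, 0), W = (0, 1).
1. T is the centroid of triangle BWY ⇒ T = (1/3, 1/3)
2. H is the intersection of line BW and line TY ⇒ H = (0, 1/2)
through H parallel to BT: direction (1/3, 1/3); meets WY at M = (1/4, 3/4)
M = W + t·(Y−W) with t = 1/4

t = 1/4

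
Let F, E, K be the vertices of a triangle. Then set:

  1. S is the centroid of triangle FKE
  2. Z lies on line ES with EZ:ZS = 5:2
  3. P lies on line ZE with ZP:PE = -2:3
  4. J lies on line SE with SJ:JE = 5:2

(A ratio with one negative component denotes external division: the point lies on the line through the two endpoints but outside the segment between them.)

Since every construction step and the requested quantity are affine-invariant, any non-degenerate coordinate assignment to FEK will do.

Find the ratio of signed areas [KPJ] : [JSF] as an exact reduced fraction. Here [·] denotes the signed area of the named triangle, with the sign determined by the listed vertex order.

Choose coordinates F = (0, 0), E = (1, 0), K = (0, 1).
1. S is the centroid of triangle FKE ⇒ S = (1/3, 1/3)
2. Z lies on line ES with EZ:ZS = 5:2 ⇒ Z = (11/21, 5/21)
3. P lies on line ZE with ZP:PE = -2:3 ⇒ P = (-3/7, 5/7)
4. J lies on line SE with SJ:JE = 5:2 ⇒ J = (17/21, 2/21)
2·[KPJ] = 13/21, 2·[JSF] = 5/21
[KPJ]:[JSF] = 13/21:5/21 = 13/5

[KPJ]:[JSF] = 13/5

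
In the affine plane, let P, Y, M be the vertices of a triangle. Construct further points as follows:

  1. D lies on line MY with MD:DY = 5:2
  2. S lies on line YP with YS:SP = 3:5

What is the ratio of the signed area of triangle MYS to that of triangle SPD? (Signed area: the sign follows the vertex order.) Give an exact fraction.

Work in coordinates with P = (0, 0), Y = (1, 0), M = (0, 1).
1. D lies on line MY with MD:DY = 5:2 ⇒ D = (5/7, 2/7)
2. S lies on line YP with YS:SP = 3:5 ⇒ S = (5/8, 0)
2·[MYS] = -3/8, 2·[SPD] = -5/28
[MYS]:[SPD] = -3/8:-5/28 = 21/10

[MYS]:[SPD] = 21/10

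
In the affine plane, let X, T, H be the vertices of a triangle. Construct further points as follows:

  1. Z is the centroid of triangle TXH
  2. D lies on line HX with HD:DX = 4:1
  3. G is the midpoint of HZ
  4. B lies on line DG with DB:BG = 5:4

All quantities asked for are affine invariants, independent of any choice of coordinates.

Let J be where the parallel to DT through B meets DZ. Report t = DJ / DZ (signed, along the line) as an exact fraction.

t = 25/18

Assign X = (0, 0), T = (1, 0), H = (0, 1) — the answer is frame-independent, so this choice is without loss of generality.
1. Z is the centroid of triangle TXH ⇒ Z = (1/3, 1/3)
2. D lies on line HX with HD:DX = 4:1 ⇒ D = (0, 1/5)
3. G is the midpoint of HZ ⇒ G = (1/6, 2/3)
4. B lies on line DG with DB:BG = 5:4 ⇒ B = (5/54, 62/135)
through B parallel to DT: direction (1, -1/5); meets DZ at J = (25/54, 52/135)
J = D + t·(Z−D) with t = 25/18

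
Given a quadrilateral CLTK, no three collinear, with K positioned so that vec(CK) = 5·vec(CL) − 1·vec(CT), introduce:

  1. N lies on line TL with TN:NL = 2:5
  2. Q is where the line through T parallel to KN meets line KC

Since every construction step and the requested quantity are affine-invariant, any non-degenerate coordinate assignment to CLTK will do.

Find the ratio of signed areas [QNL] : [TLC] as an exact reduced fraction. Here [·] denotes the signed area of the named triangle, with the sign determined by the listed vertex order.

[QNL]:[TLC] = -25/9

Work in coordinates with C = (0, 0), L = (1, 0), T = (0, 1), K = (5, -1).
1. N lies on line TL with TN:NL = 2:5 ⇒ N = (2/7, 5/7)
2. Q is where the line through T parallel to KN meets line KC ⇒ Q = (55/9, -11/9)
2·[QNL] = 25/9, 2·[TLC] = -1
[QNL]:[TLC] = 25/9:-1 = -25/9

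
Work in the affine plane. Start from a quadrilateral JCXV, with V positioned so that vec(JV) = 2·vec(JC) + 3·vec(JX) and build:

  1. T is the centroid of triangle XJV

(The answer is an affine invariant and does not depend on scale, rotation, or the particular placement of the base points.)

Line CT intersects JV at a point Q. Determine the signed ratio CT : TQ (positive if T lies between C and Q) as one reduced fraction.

CT:TQ = -11/2

Assign J = (0, 0), C = (1, 0), X = (0, 1), V = (2, 3) — the answer is frame-independent, so this choice is without loss of generality.
1. T is the centroid of triangle XJV ⇒ T = (2/3, 4/3)
line CT meets JV at Q = (8/11, 12/11)
T = C + t·(Q−C) with t = 11/9, so CT:TQ = 11/9:-2/9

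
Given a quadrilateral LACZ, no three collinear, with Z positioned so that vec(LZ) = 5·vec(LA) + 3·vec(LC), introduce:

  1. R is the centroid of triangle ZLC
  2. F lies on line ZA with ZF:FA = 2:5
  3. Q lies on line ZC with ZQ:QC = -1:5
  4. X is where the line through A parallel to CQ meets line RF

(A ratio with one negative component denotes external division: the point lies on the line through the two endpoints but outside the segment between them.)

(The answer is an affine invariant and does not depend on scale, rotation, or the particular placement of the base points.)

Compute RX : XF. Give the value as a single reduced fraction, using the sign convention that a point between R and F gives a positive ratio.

RX:XF = -16/15

Assign L = (0, 0), A = (1, 0), C = (0, 1), Z = (5, 3) — the answer is frame-independent, so this choice is without loss of generality.
1. R is the centroid of triangle ZLC ⇒ R = (5/3, 4/3)
2. F lies on line ZA with ZF:FA = 2:5 ⇒ F = (27/7, 15/7)
3. Q lies on line ZC with ZQ:QC = -1:5 ⇒ Q = (25/4, 7/2)
4. X is where the line through A parallel to CQ meets line RF ⇒ X = (257/7, 100/7)
X = R + t·(F−R) with t = 16, so RX:XF = t:(1−t) = 16:-15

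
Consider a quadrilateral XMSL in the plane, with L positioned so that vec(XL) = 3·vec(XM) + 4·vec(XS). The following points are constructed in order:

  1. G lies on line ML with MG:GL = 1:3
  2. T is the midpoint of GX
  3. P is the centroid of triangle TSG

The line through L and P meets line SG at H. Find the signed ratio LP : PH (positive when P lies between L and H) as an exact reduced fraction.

Set X = (0, 0), M = (1, 0), S = (0, 1), L = (3, 4); any affine frame gives the same invariant.
1. G lies on line ML with MG:GL = 1:3 ⇒ G = (3/2, 1)
2. T is the midpoint of GX ⇒ T = (3/4, 1/2)
3. P is the centroid of triangle TSG ⇒ P = (3/4, 5/6)
line LP meets SG at H = (33/38, 1)
P = L + t·(H−L) with t = 19/18, so LP:PH = 19/18:-1/18

LP:PH = -19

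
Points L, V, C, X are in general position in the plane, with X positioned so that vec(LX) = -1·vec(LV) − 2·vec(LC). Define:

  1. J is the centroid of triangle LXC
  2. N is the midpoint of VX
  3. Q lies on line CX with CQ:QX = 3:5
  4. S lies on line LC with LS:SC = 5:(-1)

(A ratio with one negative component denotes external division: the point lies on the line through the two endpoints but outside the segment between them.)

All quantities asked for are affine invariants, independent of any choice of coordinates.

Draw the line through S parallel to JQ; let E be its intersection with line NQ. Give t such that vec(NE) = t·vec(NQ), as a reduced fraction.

t = -9/4

Assign L = (0, 0), V = (1, 0), C = (0, 1), X = (-1, -2) — the answer is frame-independent, so this choice is without loss of generality.
1. J is the centroid of triangle LXC ⇒ J = (-1/3, -1/3)
2. N is the midpoint of VX ⇒ N = (0, -1)
3. Q lies on line CX with CQ:QX = 3:5 ⇒ Q = (-3/8, -1/8)
4. S lies on line LC with LS:SC = 5:(-1) ⇒ S = (0, 5/4)
through S parallel to JQ: direction (-1/24, 5/24); meets NQ at E = (27/32, -95/32)
E = N + t·(Q−N) with t = -9/4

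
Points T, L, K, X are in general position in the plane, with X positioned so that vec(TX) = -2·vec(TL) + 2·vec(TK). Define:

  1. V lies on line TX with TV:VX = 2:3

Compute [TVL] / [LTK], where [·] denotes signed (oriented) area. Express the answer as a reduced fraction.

Assign T = (0, 0), L = (1, 0), K = (0, 1), X = (-2, 2) — the answer is frame-independent, so this choice is without loss of generality.
1. V lies on line TX with TV:VX = 2:3 ⇒ V = (-4/5, 4/5)
2·[TVL] = -4/5, 2·[LTK] = -1
[TVL]:[LTK] = -4/5:-1 = 4/5

[TVL]:[LTK] = 4/5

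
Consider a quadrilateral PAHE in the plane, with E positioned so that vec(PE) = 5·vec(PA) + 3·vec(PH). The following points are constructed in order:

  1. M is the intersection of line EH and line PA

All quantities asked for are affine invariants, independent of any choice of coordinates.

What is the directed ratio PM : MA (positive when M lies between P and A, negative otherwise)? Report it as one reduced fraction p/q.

PM:MA = -5/7

Work in coordinates with P = (0, 0), A = (1, 0), H = (0, 1), E = (5, 3).
1. M is the intersection of line EH and line PA ⇒ M = (-5/2, 0)
M = P + t·(A−P) with t = -5/2, so PM:MA = t:(1−t) = -5/2:7/2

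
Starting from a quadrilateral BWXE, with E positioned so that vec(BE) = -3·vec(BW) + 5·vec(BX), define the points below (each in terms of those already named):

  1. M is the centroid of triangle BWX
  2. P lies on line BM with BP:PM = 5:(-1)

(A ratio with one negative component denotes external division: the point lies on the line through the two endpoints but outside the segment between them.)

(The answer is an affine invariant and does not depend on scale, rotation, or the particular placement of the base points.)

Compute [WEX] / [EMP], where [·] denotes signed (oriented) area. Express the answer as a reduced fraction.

Assign B = (0, 0), W = (1, 0), X = (0, 1), E = (-3, 5) — the answer is frame-independent, so this choice is without loss of generality.
1. M is the centroid of triangle BWX ⇒ M = (1/3, 1/3)
2. P lies on line BM with BP:PM = 5:(-1) ⇒ P = (5/12, 5/12)
2·[WEX] = 1, 2·[EMP] = 2/3
[WEX]:[EMP] = 1:2/3 = 3/2

[WEX]:[EMP] = 3/2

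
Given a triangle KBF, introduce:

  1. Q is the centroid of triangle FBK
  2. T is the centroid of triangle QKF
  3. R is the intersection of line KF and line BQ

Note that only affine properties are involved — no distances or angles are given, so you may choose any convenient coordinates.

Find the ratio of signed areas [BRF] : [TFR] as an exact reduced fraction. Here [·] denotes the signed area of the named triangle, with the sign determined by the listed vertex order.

[BRF]:[TFR] = -9

Assign K = (0, 0), B = (1, 0), F = (0, 1) — the answer is frame-independent, so this choice is without loss of generality.
1. Q is the centroid of triangle FBK ⇒ Q = (1/3, 1/3)
2. T is the centroid of triangle QKF ⇒ T = (1/9, 4/9)
3. R is the intersection of line KF and line BQ ⇒ R = (0, 1/2)
2·[BRF] = -1/2, 2·[TFR] = 1/18
[BRF]:[TFR] = -1/2:1/18 = -9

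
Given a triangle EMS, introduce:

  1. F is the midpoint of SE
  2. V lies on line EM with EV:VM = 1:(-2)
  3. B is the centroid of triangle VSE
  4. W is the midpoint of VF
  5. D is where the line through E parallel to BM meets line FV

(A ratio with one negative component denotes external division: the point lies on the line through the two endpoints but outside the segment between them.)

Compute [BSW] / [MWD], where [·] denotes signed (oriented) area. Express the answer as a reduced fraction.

[BSW]:[MWD] = 1/2

Work in coordinates with E = (0, 0), M = (1, 0), S = (0, 1).
1. F is the midpoint of SE ⇒ F = (0, 1/2)
2. V lies on line EM with EV:VM = 1:(-2) ⇒ V = (-1, 0)
3. B is the centroid of triangle VSE ⇒ B = (-1/3, 1/3)
4. W is the midpoint of VF ⇒ W = (-1/2, 1/4)
5. D is where the line through E parallel to BM meets line FV ⇒ D = (-2/3, 1/6)
2·[BSW] = 1/12, 2·[MWD] = 1/6
[BSW]:[MWD] = 1/12:1/6 = 1/2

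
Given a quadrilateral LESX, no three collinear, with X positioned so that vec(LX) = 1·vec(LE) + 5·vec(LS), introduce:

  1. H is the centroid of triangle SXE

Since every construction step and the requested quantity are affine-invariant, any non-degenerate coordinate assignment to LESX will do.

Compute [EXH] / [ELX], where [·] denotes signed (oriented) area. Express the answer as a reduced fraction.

[EXH]:[ELX] = -1/3

Work in coordinates with L = (0, 0), E = (1, 0), S = (0, 1), X = (1, 5).
1. H is the centroid of triangle SXE ⇒ H = (2/3, 2)
2·[EXH] = 5/3, 2·[ELX] = -5
[EXH]:[ELX] = 5/3:-5 = -1/3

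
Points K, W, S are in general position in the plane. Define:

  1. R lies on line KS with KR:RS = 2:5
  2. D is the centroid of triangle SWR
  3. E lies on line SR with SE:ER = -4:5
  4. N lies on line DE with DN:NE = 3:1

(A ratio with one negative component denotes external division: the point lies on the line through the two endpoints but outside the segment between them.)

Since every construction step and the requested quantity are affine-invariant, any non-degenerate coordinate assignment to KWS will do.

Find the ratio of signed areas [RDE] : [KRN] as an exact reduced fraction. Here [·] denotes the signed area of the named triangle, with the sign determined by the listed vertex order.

[RDE]:[KRN] = -50

Set K = (0, 0), W = (1, 0), S = (0, 1); any affine frame gives the same invariant.
1. R lies on line KS with KR:RS = 2:5 ⇒ R = (0, 2/7)
2. D is the centroid of triangle SWR ⇒ D = (1/3, 3/7)
3. E lies on line SR with SE:ER = -4:5 ⇒ E = (0, 27/7)
4. N lies on line DE with DN:NE = 3:1 ⇒ N = (1/12, 3)
2·[RDE] = 25/21, 2·[KRN] = -1/42
[RDE]:[KRN] = 25/21:-1/42 = -50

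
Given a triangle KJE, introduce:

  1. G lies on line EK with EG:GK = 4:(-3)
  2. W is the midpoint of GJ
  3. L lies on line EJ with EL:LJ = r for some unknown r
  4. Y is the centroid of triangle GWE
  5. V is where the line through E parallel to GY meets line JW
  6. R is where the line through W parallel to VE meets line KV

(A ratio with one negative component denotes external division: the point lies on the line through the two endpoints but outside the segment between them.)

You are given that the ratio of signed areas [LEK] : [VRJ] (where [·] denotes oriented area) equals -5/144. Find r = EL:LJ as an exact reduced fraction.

r = -5

Choose coordinates K = (0, 0), J = (1, 0), E = (0, 1).
1. G lies on line EK with EG:GK = 4:(-3) ⇒ G = (0, -3)
2. W is the midpoint of GJ ⇒ W = (1/2, -3/2)
3. With EL:LJ = r, write λ = r/(r+1) so L = E + λ·(J−E); L is affine-linear in λ
4. Y is the centroid of triangle GWE ⇒ Y = (1/6, -7/6)
5. V is where the line through E parallel to GY meets line JW ⇒ V = (-1/2, -9/2)
6. R is where the line through W parallel to VE meets line KV ⇒ R = (7/2, 63/2)
Every point depending on L is an affine combination of L and λ-independent points, so each such coordinate is linear in λ; the λ² term in each signed area is a multiple of (J−E)×(J−E) = 0, so 2·[LEK] and 2·[VRJ] are each linear in λ. Evaluating at λ=0 and λ=1:
  2·[LEK] = λ,   2·[VRJ] = -36
So [LEK]:[VRJ] = (λ) / (-36). Setting this equal to -5/144:
  λ = -5/144·(-36)  ⇒  λ = 5/4
Then r = λ/(1−λ) = (5/4)/(-1/4) = -5. Check: with r = -5, L = (5/4, -1/4) and [LEK]:[VRJ] = -5/144 as required.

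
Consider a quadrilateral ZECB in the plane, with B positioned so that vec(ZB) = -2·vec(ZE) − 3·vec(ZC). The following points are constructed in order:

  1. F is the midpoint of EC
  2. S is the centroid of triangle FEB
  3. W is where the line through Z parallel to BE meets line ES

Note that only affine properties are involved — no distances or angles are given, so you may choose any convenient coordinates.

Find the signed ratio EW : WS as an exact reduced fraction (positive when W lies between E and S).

EW:WS = -3/2

Choose coordinates Z = (0, 0), E = (1, 0), C = (0, 1), B = (-2, -3).
1. F is the midpoint of EC ⇒ F = (1/2, 1/2)
2. S is the centroid of triangle FEB ⇒ S = (-1/6, -5/6)
3. W is where the line through Z parallel to BE meets line ES ⇒ W = (-5/2, -5/2)
W = E + t·(S−E) with t = 3, so EW:WS = t:(1−t) = 3:-2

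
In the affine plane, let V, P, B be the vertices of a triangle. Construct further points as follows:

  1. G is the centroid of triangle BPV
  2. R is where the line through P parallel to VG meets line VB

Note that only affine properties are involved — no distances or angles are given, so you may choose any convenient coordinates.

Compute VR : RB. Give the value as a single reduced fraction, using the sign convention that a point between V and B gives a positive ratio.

Choose coordinates V = (0, 0), P = (1, 0), B = (0, 1).
1. G is the centroid of triangle BPV ⇒ G = (1/3, 1/3)
2. R is where the line through P parallel to VG meets line VB ⇒ R = (0, -1)
R = V + t·(B−V) with t = -1, so VR:RB = t:(1−t) = -1:2

VR:RB = -1/2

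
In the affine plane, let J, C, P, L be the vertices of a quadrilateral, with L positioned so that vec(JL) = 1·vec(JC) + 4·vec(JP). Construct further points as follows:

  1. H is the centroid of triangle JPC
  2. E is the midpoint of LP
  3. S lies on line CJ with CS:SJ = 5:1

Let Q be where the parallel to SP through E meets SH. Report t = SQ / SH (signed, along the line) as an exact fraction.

t = 27/8

Work in coordinates with J = (0, 0), C = (1, 0), P = (0, 1), L = (1, 4).
1. H is the centroid of triangle JPC ⇒ H = (1/3, 1/3)
2. E is the midpoint of LP ⇒ E = (1/2, 5/2)
3. S lies on line CJ with CS:SJ = 5:1 ⇒ S = (1/6, 0)
through E parallel to SP: direction (-1/6, 1); meets SH at Q = (35/48, 9/8)
Q = S + t·(H−S) with t = 27/8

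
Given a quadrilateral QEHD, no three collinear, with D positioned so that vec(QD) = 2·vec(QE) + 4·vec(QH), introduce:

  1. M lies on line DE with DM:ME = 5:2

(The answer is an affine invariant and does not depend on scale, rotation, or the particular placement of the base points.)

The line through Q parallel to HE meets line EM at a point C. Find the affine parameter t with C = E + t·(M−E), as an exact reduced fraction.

t = -7/10

Set Q = (0, 0), E = (1, 0), H = (0, 1), D = (2, 4); any affine frame gives the same invariant.
1. M lies on line DE with DM:ME = 5:2 ⇒ M = (9/7, 8/7)
through Q parallel to HE: direction (1, -1); meets EM at C = (4/5, -4/5)
C = E + t·(M−E) with t = -7/10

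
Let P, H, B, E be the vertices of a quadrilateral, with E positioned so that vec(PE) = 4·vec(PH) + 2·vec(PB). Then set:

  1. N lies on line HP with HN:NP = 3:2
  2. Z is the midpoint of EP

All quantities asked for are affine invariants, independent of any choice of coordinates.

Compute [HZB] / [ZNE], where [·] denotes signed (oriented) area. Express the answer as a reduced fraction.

[HZB]:[ZNE] = 5

Assign P = (0, 0), H = (1, 0), B = (0, 1), E = (4, 2) — the answer is frame-independent, so this choice is without loss of generality.
1. N lies on line HP with HN:NP = 3:2 ⇒ N = (2/5, 0)
2. Z is the midpoint of EP ⇒ Z = (2, 1)
2·[HZB] = 2, 2·[ZNE] = 2/5
[HZB]:[ZNE] = 2:2/5 = 5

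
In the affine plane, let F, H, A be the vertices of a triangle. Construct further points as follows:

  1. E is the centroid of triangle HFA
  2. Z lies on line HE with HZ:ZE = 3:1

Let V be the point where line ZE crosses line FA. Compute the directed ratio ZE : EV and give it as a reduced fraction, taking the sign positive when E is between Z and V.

Assign F = (0, 0), H = (1, 0), A = (0, 1) — the answer is frame-independent, so this choice is without loss of generality.
1. E is the centroid of triangle HFA ⇒ E = (1/3, 1/3)
2. Z lies on line HE with HZ:ZE = 3:1 ⇒ Z = (1/2, 1/4)
line ZE meets FA at V = (0, 1/2)
E = Z + t·(V−Z) with t = 1/3, so ZE:EV = 1/3:2/3

ZE:EV = 1/2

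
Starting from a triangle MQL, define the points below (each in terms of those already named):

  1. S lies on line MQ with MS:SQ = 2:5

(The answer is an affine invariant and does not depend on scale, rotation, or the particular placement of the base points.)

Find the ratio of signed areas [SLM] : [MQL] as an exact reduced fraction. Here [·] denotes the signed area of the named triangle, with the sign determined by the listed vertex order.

Choose coordinates M = (0, 0), Q = (1, 0), L = (0, 1).
1. S lies on line MQ with MS:SQ = 2:5 ⇒ S = (2/7, 0)
2·[SLM] = 2/7, 2·[MQL] = 1
[SLM]:[MQL] = 2/7:1 = 2/7

[SLM]:[MQL] = 2/7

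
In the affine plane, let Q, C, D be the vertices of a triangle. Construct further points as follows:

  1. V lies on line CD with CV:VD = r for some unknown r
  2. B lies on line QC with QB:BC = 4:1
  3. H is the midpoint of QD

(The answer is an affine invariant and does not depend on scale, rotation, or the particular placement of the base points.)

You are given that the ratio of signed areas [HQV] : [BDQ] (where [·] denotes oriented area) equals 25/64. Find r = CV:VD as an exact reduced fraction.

Assign Q = (0, 0), C = (1, 0), D = (0, 1) — the answer is frame-independent, so this choice is without loss of generality.
1. With CV:VD = r, write λ = r/(r+1) so V = C + λ·(D−C); V is affine-linear in λ
2. B lies on line QC with QB:BC = 4:1 ⇒ B = (4/5, 0)
3. H is the midpoint of QD ⇒ H = (0, 1/2)
Every point depending on V is an affine combination of V and λ-independent points, so each such coordinate is linear in λ; the λ² term in each signed area is a multiple of (D−C)×(D−C) = 0, so 2·[HQV] and 2·[BDQ] are each linear in λ. Evaluating at λ=0 and λ=1:
  2·[HQV] = -1/2·λ + 1/2,   2·[BDQ] = 4/5
So [HQV]:[BDQ] = (-1/2·λ + 1/2) / (4/5). Setting this equal to 25/64:
  -1/2·λ + 1/2 = 25/64·(4/5)  ⇒  λ = 3/8
Then r = λ/(1−λ) = (3/8)/(5/8) = 3/5. Check: with r = 3/5, V = (5/8, 3/8) and [HQV]:[BDQ] = 25/64 as required.

r = 3/5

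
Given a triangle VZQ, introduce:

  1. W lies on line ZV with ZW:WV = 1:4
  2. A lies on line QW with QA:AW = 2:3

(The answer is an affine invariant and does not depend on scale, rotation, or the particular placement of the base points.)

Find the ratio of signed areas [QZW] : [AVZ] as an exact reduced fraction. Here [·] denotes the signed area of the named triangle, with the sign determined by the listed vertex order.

Choose coordinates V = (0, 0), Z = (1, 0), Q = (0, 1).
1. W lies on line ZV with ZW:WV = 1:4 ⇒ W = (4/5, 0)
2. A lies on line QW with QA:AW = 2:3 ⇒ A = (8/25, 3/5)
2·[QZW] = -1/5, 2·[AVZ] = 3/5
[QZW]:[AVZ] = -1/5:3/5 = -1/3

[QZW]:[AVZ] = -1/3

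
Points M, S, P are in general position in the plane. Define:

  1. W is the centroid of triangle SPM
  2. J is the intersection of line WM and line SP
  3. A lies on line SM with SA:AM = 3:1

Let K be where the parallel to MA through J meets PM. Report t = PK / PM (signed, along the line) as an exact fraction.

t = 1/2

Assign M = (0, 0), S = (1, 0), P = (0, 1) — the answer is frame-independent, so this choice is without loss of generality.
1. W is the centroid of triangle SPM ⇒ W = (1/3, 1/3)
2. J is the intersection of line WM and line SP ⇒ J = (1/2, 1/2)
3. A lies on line SM with SA:AM = 3:1 ⇒ A = (1/4, 0)
through J parallel to MA: direction (1/4, 0); meets PM at K = (0, 1/2)
K = P + t·(M−P) with t = 1/2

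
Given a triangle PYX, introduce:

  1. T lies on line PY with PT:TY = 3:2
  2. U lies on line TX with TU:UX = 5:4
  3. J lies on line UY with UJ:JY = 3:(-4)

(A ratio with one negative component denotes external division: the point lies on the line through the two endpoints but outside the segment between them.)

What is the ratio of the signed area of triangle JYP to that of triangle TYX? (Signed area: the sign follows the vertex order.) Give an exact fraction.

Set P = (0, 0), Y = (1, 0), X = (0, 1); any affine frame gives the same invariant.
1. T lies on line PY with PT:TY = 3:2 ⇒ T = (3/5, 0)
2. U lies on line TX with TU:UX = 5:4 ⇒ U = (4/15, 5/9)
3. J lies on line UY with UJ:JY = 3:(-4) ⇒ J = (-29/15, 20/9)
2·[JYP] = -20/9, 2·[TYX] = 2/5
[JYP]:[TYX] = -20/9:2/5 = -50/9

[JYP]:[TYX] = -50/9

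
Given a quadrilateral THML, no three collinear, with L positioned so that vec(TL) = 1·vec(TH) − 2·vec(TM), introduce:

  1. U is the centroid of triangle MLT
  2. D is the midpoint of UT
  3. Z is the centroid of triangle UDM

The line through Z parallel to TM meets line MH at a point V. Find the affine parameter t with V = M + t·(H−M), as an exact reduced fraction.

Assign T = (0, 0), H = (1, 0), M = (0, 1), L = (1, -2) — the answer is frame-independent, so this choice is without loss of generality.
1. U is the centroid of triangle MLT ⇒ U = (1/3, -1/3)
2. D is the midpoint of UT ⇒ D = (1/6, -1/6)
3. Z is the centroid of triangle UDM ⇒ Z = (1/6, 1/6)
through Z parallel to TM: direction (0, 1); meets MH at V = (1/6, 5/6)
V = M + t·(H−M) with t = 1/6

t = 1/6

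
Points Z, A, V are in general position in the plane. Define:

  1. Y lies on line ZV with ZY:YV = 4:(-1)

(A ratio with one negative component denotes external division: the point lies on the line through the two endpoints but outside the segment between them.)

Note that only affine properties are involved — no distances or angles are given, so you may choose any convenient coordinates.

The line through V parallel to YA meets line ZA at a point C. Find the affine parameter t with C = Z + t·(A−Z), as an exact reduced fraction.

Set Z = (0, 0), A = (1, 0), V = (0, 1); any affine frame gives the same invariant.
1. Y lies on line ZV with ZY:YV = 4:(-1) ⇒ Y = (0, 4/3)
through V parallel to YA: direction (1, -4/3); meets ZA at C = (3/4, 0)
C = Z + t·(A−Z) with t = 3/4

t = 3/4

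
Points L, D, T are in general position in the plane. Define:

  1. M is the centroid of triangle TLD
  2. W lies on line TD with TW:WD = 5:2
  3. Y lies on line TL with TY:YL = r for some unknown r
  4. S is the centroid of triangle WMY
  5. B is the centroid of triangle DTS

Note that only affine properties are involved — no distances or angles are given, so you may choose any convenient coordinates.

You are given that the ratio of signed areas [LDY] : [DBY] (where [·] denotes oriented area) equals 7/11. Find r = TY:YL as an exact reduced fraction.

r = 4

Set L = (0, 0), D = (1, 0), T = (0, 1); any affine frame gives the same invariant.
1. M is the centroid of triangle TLD ⇒ M = (1/3, 1/3)
2. W lies on line TD with TW:WD = 5:2 ⇒ W = (5/7, 2/7)
3. With TY:YL = r, write λ = r/(r+1) so Y = T + λ·(L−T); Y is affine-linear in λ
4. S is the centroid of triangle WMY ⇒ S is an affine combination of earlier points and hence also affine-linear in λ
5. B is the centroid of triangle DTS ⇒ B is an affine combination of earlier points and hence also affine-linear in λ
Every point depending on Y is an affine combination of Y and λ-independent points, so each such coordinate is linear in λ; the λ² term in each signed area is a multiple of (L−T)×(L−T) = 0, so 2·[LDY] and 2·[DBY] are each linear in λ. Evaluating at λ=0 and λ=1:
  2·[LDY] = −λ + 1,   2·[DBY] = 83/189·λ − 1/27
So [LDY]:[DBY] = (−λ + 1) / (83/189·λ − 1/27). Setting this equal to 7/11:
  −λ + 1 = 7/11·(83/189·λ − 1/27)  ⇒  λ = 4/5
Then r = λ/(1−λ) = (4/5)/(1/5) = 4. Check: with r = 4, Y = (0, 1/5) and [LDY]:[DBY] = 7/11 as required.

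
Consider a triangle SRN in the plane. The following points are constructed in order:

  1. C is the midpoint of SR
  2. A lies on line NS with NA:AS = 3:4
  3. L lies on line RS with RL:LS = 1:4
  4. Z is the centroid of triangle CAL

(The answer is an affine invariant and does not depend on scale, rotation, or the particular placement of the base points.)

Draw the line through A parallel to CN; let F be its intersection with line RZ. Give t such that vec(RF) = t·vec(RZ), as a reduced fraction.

Set S = (0, 0), R = (1, 0), N = (0, 1); any affine frame gives the same invariant.
1. C is the midpoint of SR ⇒ C = (1/2, 0)
2. A lies on line NS with NA:AS = 3:4 ⇒ A = (0, 4/7)
3. L lies on line RS with RL:LS = 1:4 ⇒ L = (4/5, 0)
4. Z is the centroid of triangle CAL ⇒ Z = (13/30, 4/21)
through A parallel to CN: direction (-1/2, 1); meets RZ at F = (14/99, 200/693)
F = R + t·(Z−R) with t = 50/33

t = 50/33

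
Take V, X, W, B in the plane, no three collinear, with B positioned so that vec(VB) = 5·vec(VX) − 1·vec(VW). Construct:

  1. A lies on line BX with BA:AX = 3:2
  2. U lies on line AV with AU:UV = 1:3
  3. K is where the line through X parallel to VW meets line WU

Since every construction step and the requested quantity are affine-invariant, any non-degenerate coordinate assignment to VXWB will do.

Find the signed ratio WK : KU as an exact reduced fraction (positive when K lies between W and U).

Work in coordinates with V = (0, 0), X = (1, 0), W = (0, 1), B = (5, -1).
1. A lies on line BX with BA:AX = 3:2 ⇒ A = (13/5, -2/5)
2. U lies on line AV with AU:UV = 1:3 ⇒ U = (39/20, -3/10)
3. K is where the line through X parallel to VW meets line WU ⇒ K = (1, 1/3)
K = W + t·(U−W) with t = 20/39, so WK:KU = t:(1−t) = 20/39:19/39

WK:KU = 20/19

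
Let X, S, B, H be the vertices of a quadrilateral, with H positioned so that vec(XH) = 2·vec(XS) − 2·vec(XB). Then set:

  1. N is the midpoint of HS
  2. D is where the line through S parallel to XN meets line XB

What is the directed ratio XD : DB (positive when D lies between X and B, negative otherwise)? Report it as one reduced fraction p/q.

XD:DB = 2

Work in coordinates with X = (0, 0), S = (1, 0), B = (0, 1), H = (2, -2).
1. N is the midpoint of HS ⇒ N = (3/2, -1)
2. D is where the line through S parallel to XN meets line XB ⇒ D = (0, 2/3)
D = X + t·(B−X) with t = 2/3, so XD:DB = t:(1−t) = 2/3:1/3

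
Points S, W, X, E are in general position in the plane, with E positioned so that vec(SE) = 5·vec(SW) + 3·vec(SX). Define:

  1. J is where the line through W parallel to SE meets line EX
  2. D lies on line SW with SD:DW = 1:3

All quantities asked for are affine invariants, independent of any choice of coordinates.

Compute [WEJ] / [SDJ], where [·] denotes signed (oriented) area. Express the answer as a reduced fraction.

[WEJ]:[SDJ] = -4

Work in coordinates with S = (0, 0), W = (1, 0), X = (0, 1), E = (5, 3).
1. J is where the line through W parallel to SE meets line EX ⇒ J = (8, 21/5)
2. D lies on line SW with SD:DW = 1:3 ⇒ D = (1/4, 0)
2·[WEJ] = -21/5, 2·[SDJ] = 21/20
[WEJ]:[SDJ] = -21/5:21/20 = -4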